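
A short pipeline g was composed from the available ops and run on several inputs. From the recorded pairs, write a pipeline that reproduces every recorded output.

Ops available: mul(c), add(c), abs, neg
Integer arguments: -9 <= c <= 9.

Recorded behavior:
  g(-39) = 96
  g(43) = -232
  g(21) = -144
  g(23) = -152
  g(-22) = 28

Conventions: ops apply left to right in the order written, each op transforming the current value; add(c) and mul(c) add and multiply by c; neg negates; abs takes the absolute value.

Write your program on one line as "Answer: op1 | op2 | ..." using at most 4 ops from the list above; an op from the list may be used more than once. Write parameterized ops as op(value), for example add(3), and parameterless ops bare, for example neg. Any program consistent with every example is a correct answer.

add(2) | add(4) | add(9) | mul(-4)

Check, running the answer program on each example:
  -39 -> -37 -> -33 -> -24 -> 96
  43 -> 45 -> 49 -> 58 -> -232
  21 -> 23 -> 27 -> 36 -> -144
  23 -> 25 -> 29 -> 38 -> -152
  -22 -> -20 -> -16 -> -7 -> 28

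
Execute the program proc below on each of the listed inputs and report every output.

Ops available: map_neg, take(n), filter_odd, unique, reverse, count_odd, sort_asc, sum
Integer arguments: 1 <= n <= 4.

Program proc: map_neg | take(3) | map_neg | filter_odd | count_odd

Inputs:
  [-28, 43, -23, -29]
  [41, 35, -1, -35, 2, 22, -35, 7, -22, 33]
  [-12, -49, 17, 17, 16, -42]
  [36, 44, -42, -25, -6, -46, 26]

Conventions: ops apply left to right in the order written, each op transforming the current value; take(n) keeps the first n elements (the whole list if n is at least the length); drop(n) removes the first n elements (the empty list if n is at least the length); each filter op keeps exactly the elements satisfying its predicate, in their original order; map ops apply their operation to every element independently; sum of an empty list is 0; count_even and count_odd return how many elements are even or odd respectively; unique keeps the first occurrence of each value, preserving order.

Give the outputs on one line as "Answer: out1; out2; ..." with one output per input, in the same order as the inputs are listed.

Execution, op by op:
  [-28, 43, -23, -29] -> [28, -43, 23, 29] -> [28, -43, 23] -> [-28, 43, -23] -> [43, -23] -> 2
  [41, 35, -1, -35, 2, 22, -35, 7, -22, 33] -> [-41, -35, 1, 35, -2, -22, 35, -7, 22, -33] -> [-41, -35, 1] -> [41, 35, -1] -> [41, 35, -1] -> 3
  [-12, -49, 17, 17, 16, -42] -> [12, 49, -17, -17, -16, 42] -> [12, 49, -17] -> [-12, -49, 17] -> [-49, 17] -> 2
  [36, 44, -42, -25, -6, -46, 26] -> [-36, -44, 42, 25, 6, 46, -26] -> [-36, -44, 42] -> [36, 44, -42] -> [] -> 0

2; 3; 2; 0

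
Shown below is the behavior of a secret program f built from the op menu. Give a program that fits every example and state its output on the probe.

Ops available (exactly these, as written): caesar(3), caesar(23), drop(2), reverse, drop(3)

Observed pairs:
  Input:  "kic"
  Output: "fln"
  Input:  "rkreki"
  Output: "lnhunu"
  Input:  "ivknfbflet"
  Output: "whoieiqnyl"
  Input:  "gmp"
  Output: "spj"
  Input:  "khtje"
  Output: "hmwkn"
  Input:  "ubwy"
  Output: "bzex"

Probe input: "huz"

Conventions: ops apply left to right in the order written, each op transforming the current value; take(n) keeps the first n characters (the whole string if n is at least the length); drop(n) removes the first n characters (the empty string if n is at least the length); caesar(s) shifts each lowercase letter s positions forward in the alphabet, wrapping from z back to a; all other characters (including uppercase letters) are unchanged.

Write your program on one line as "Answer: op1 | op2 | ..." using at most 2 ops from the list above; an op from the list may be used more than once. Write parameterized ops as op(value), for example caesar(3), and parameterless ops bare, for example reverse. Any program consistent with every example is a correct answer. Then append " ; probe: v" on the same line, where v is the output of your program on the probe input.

caesar(3) | reverse ; probe: "cxk"

Check, running the answer program on each example:
  "kic" -> "nlf" -> "fln"
  "rkreki" -> "unuhnl" -> "lnhunu"
  "ivknfbflet" -> "lynqieiohw" -> "whoieiqnyl"
  "gmp" -> "jps" -> "spj"
  "khtje" -> "nkwmh" -> "hmwkn"
  "ubwy" -> "xezb" -> "bzex"
  probe: "huz" -> "kxc" -> "cxk"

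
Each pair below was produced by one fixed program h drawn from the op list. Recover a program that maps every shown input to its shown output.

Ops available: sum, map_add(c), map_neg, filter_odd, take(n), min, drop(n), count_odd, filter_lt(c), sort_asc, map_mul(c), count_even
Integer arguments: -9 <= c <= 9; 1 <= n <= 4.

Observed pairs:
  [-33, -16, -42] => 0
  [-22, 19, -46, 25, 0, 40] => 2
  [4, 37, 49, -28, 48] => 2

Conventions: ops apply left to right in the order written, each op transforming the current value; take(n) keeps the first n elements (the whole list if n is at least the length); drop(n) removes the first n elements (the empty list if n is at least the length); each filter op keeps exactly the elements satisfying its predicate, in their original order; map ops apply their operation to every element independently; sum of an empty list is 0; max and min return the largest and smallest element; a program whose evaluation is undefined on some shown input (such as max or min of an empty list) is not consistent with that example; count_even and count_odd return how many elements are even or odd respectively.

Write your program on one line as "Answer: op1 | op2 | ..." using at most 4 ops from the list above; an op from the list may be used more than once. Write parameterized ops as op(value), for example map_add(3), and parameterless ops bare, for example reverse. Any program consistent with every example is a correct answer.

drop(1) | map_add(6) | count_odd

Check, running the answer program on each example:
  [-33, -16, -42] -> [-16, -42] -> [-10, -36] -> 0
  [-22, 19, -46, 25, 0, 40] -> [19, -46, 25, 0, 40] -> [25, -40, 31, 6, 46] -> 2
  [4, 37, 49, -28, 48] -> [37, 49, -28, 48] -> [43, 55, -22, 54] -> 2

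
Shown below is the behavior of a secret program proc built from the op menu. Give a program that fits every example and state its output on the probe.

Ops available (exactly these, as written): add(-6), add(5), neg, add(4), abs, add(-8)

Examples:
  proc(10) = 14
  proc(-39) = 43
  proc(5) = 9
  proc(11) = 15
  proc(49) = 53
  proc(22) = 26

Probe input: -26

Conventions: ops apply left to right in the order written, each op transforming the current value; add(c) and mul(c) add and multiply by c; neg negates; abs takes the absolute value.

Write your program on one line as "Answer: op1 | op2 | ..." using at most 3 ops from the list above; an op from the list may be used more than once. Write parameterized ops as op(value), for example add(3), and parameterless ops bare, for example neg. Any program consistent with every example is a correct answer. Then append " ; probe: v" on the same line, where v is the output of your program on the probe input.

abs | add(4) ; probe: 30

Check, running the answer program on each example:
  10 -> 10 -> 14
  -39 -> 39 -> 43
  5 -> 5 -> 9
  11 -> 11 -> 15
  49 -> 49 -> 53
  22 -> 22 -> 26
  probe: -26 -> 26 -> 30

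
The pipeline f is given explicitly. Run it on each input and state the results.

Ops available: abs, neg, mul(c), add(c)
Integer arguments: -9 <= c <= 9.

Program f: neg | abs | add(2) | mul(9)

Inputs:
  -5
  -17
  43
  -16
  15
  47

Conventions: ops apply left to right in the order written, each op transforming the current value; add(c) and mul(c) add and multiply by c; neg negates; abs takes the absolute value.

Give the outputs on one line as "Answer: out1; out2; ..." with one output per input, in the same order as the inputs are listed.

Execution, op by op:
  -5 -> 5 -> 5 -> 7 -> 63
  -17 -> 17 -> 17 -> 19 -> 171
  43 -> -43 -> 43 -> 45 -> 405
  -16 -> 16 -> 16 -> 18 -> 162
  15 -> -15 -> 15 -> 17 -> 153
  47 -> -47 -> 47 -> 49 -> 441

63; 171; 405; 162; 153; 441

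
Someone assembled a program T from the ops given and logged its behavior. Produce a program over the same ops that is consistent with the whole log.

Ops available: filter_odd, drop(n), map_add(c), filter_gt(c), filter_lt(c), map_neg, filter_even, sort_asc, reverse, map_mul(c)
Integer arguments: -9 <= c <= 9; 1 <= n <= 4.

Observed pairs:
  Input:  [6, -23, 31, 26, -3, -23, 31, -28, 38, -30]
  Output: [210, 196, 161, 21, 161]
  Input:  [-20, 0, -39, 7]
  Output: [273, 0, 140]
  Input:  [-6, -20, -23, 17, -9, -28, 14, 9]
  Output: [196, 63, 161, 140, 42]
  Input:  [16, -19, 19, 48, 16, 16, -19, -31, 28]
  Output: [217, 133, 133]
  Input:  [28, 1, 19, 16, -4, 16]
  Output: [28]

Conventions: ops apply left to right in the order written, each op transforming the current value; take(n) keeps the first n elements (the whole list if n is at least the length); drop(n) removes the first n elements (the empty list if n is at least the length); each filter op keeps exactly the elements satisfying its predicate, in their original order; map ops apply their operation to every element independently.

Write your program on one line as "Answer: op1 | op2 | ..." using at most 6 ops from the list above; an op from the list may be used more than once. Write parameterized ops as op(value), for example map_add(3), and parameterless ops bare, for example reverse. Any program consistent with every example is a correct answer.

filter_lt(5) | map_neg | map_mul(7) | filter_gt(-6) | reverse

Check, running the answer program on each example:
  [6, -23, 31, 26, -3, -23, 31, -28, 38, -30] -> [-23, -3, -23, -28, -30] -> [23, 3, 23, 28, 30] -> [161, 21, 161, 196, 210] -> [161, 21, 161, 196, 210] -> [210, 196, 161, 21, 161]
  [-20, 0, -39, 7] -> [-20, 0, -39] -> [20, 0, 39] -> [140, 0, 273] -> [140, 0, 273] -> [273, 0, 140]
  [-6, -20, -23, 17, -9, -28, 14, 9] -> [-6, -20, -23, -9, -28] -> [6, 20, 23, 9, 28] -> [42, 140, 161, 63, 196] -> [42, 140, 161, 63, 196] -> [196, 63, 161, 140, 42]
  [16, -19, 19, 48, 16, 16, -19, -31, 28] -> [-19, -19, -31] -> [19, 19, 31] -> [133, 133, 217] -> [133, 133, 217] -> [217, 133, 133]
  [28, 1, 19, 16, -4, 16] -> [1, -4] -> [-1, 4] -> [-7, 28] -> [28] -> [28]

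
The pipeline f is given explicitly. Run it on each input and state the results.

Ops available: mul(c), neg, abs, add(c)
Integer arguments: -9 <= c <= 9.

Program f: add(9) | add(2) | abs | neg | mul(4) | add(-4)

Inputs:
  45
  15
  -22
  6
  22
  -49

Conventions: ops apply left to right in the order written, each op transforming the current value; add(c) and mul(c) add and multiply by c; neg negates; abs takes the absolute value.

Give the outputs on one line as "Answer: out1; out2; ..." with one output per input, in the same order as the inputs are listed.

-228; -108; -48; -72; -136; -156

Execution, op by op:
  45 -> 54 -> 56 -> 56 -> -56 -> -224 -> -228
  15 -> 24 -> 26 -> 26 -> -26 -> -104 -> -108
  -22 -> -13 -> -11 -> 11 -> -11 -> -44 -> -48
  6 -> 15 -> 17 -> 17 -> -17 -> -68 -> -72
  22 -> 31 -> 33 -> 33 -> -33 -> -132 -> -136
  -49 -> -40 -> -38 -> 38 -> -38 -> -152 -> -156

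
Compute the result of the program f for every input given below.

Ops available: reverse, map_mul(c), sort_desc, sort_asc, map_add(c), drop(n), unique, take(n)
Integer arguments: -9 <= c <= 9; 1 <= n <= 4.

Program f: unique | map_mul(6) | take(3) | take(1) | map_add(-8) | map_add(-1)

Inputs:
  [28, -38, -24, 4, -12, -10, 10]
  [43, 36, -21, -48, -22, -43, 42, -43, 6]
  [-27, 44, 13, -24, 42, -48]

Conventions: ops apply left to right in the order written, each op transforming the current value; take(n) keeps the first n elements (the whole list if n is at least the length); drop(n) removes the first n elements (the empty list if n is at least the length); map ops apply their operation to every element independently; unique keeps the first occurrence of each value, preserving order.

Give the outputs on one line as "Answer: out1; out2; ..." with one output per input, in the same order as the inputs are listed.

Execution, op by op:
  [28, -38, -24, 4, -12, -10, 10] -> [28, -38, -24, 4, -12, -10, 10] -> [168, -228, -144, 24, -72, -60, 60] -> [168, -228, -144] -> [168] -> [160] -> [159]
  [43, 36, -21, -48, -22, -43, 42, -43, 6] -> [43, 36, -21, -48, -22, -43, 42, 6] -> [258, 216, -126, -288, -132, -258, 252, 36] -> [258, 216, -126] -> [258] -> [250] -> [249]
  [-27, 44, 13, -24, 42, -48] -> [-27, 44, 13, -24, 42, -48] -> [-162, 264, 78, -144, 252, -288] -> [-162, 264, 78] -> [-162] -> [-170] -> [-171]

[159]; [249]; [-171]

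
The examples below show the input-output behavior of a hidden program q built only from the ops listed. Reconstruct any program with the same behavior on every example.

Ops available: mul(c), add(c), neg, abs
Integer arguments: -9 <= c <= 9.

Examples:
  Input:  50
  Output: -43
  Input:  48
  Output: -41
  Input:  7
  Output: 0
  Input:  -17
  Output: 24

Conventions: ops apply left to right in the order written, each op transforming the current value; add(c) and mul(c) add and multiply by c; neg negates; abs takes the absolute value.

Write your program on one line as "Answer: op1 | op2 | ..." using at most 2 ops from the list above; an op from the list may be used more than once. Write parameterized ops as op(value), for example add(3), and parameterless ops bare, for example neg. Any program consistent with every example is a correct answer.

add(-7) | neg

Check, running the answer program on each example:
  50 -> 43 -> -43
  48 -> 41 -> -41
  7 -> 0 -> 0
  -17 -> -24 -> 24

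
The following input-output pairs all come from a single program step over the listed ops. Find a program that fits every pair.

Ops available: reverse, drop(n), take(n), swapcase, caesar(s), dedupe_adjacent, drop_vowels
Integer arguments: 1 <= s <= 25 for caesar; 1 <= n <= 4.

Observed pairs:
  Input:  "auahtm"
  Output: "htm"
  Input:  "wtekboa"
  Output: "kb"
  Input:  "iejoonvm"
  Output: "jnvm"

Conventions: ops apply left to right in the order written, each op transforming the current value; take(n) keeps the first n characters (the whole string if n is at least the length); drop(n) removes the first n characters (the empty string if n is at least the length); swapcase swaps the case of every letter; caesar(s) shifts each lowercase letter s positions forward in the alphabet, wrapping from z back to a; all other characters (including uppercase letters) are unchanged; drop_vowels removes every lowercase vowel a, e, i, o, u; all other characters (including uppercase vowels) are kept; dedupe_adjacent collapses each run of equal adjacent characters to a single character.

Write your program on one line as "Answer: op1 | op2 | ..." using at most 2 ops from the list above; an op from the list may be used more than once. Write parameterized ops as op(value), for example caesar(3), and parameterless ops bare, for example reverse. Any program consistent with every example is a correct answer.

drop(2) | drop_vowels

Check, running the answer program on each example:
  "auahtm" -> "ahtm" -> "htm"
  "wtekboa" -> "ekboa" -> "kb"
  "iejoonvm" -> "joonvm" -> "jnvm"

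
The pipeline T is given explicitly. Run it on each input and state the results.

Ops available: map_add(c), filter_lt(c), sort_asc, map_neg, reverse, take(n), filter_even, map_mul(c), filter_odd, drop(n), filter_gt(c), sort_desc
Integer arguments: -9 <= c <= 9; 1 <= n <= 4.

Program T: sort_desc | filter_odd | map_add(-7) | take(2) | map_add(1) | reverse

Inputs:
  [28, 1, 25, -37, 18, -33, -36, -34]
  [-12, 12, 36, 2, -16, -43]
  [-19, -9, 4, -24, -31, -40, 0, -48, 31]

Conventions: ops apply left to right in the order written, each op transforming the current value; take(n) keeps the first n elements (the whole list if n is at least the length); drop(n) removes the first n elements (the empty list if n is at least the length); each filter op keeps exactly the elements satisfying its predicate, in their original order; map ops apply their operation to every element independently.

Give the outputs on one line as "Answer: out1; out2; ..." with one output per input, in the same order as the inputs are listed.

[-5, 19]; [-49]; [-15, 25]

Execution, op by op:
  [28, 1, 25, -37, 18, -33, -36, -34] -> [28, 25, 18, 1, -33, -34, -36, -37] -> [25, 1, -33, -37] -> [18, -6, -40, -44] -> [18, -6] -> [19, -5] -> [-5, 19]
  [-12, 12, 36, 2, -16, -43] -> [36, 12, 2, -12, -16, -43] -> [-43] -> [-50] -> [-50] -> [-49] -> [-49]
  [-19, -9, 4, -24, -31, -40, 0, -48, 31] -> [31, 4, 0, -9, -19, -24, -31, -40, -48] -> [31, -9, -19, -31] -> [24, -16, -26, -38] -> [24, -16] -> [25, -15] -> [-15, 25]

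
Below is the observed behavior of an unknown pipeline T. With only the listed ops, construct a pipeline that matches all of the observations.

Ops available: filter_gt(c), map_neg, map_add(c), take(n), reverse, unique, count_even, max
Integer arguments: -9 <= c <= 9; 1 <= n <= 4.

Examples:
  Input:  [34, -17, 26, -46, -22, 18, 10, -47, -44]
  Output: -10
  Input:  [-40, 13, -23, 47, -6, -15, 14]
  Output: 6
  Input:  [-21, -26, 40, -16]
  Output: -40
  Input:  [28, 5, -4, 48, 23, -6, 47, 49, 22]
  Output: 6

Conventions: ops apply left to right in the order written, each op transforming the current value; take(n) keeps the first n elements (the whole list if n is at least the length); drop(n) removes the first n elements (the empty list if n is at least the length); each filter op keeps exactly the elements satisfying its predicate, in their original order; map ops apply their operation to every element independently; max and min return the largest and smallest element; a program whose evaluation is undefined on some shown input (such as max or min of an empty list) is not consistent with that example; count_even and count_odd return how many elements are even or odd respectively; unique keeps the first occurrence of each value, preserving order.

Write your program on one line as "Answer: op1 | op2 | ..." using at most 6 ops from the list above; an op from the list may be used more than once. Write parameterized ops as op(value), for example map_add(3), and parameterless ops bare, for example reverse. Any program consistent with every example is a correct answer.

filter_gt(-8) | map_neg | reverse | take(4) | max

Check, running the answer program on each example:
  [34, -17, 26, -46, -22, 18, 10, -47, -44] -> [34, 26, 18, 10] -> [-34, -26, -18, -10] -> [-10, -18, -26, -34] -> [-10, -18, -26, -34] -> -10
  [-40, 13, -23, 47, -6, -15, 14] -> [13, 47, -6, 14] -> [-13, -47, 6, -14] -> [-14, 6, -47, -13] -> [-14, 6, -47, -13] -> 6
  [-21, -26, 40, -16] -> [40] -> [-40] -> [-40] -> [-40] -> -40
  [28, 5, -4, 48, 23, -6, 47, 49, 22] -> [28, 5, -4, 48, 23, -6, 47, 49, 22] -> [-28, -5, 4, -48, -23, 6, -47, -49, -22] -> [-22, -49, -47, 6, -23, -48, 4, -5, -28] -> [-22, -49, -47, 6] -> 6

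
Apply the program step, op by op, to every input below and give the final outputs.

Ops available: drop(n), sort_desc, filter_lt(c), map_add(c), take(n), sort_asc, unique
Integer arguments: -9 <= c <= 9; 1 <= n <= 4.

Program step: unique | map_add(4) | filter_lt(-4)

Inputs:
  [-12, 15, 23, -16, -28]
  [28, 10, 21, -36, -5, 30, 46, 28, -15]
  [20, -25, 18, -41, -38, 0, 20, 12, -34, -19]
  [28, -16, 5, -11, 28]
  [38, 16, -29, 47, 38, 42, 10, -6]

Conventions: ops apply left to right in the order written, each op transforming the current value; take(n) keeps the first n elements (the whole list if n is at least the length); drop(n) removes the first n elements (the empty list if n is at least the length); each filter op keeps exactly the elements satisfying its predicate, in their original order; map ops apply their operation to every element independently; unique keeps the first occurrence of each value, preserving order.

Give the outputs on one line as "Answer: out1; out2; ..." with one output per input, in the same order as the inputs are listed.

[-8, -12, -24]; [-32, -11]; [-21, -37, -34, -30, -15]; [-12, -7]; [-25]

Execution, op by op:
  [-12, 15, 23, -16, -28] -> [-12, 15, 23, -16, -28] -> [-8, 19, 27, -12, -24] -> [-8, -12, -24]
  [28, 10, 21, -36, -5, 30, 46, 28, -15] -> [28, 10, 21, -36, -5, 30, 46, -15] -> [32, 14, 25, -32, -1, 34, 50, -11] -> [-32, -11]
  [20, -25, 18, -41, -38, 0, 20, 12, -34, -19] -> [20, -25, 18, -41, -38, 0, 12, -34, -19] -> [24, -21, 22, -37, -34, 4, 16, -30, -15] -> [-21, -37, -34, -30, -15]
  [28, -16, 5, -11, 28] -> [28, -16, 5, -11] -> [32, -12, 9, -7] -> [-12, -7]
  [38, 16, -29, 47, 38, 42, 10, -6] -> [38, 16, -29, 47, 42, 10, -6] -> [42, 20, -25, 51, 46, 14, -2] -> [-25]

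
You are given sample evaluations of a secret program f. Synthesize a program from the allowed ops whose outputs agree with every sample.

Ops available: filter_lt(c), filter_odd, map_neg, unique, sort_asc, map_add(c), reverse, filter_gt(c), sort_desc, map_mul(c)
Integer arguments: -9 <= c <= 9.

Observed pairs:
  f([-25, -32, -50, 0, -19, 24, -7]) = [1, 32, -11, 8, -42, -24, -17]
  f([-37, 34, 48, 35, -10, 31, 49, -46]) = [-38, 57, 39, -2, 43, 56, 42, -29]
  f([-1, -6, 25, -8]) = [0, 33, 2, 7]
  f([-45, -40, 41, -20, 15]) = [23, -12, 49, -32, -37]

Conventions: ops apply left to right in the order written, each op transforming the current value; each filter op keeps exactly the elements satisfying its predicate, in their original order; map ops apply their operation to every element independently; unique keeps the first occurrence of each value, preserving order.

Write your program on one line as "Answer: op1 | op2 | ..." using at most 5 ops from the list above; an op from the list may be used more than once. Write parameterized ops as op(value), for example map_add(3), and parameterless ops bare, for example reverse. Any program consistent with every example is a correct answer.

map_neg | map_add(-8) | map_neg | reverse

Check, running the answer program on each example:
  [-25, -32, -50, 0, -19, 24, -7] -> [25, 32, 50, 0, 19, -24, 7] -> [17, 24, 42, -8, 11, -32, -1] -> [-17, -24, -42, 8, -11, 32, 1] -> [1, 32, -11, 8, -42, -24, -17]
  [-37, 34, 48, 35, -10, 31, 49, -46] -> [37, -34, -48, -35, 10, -31, -49, 46] -> [29, -42, -56, -43, 2, -39, -57, 38] -> [-29, 42, 56, 43, -2, 39, 57, -38] -> [-38, 57, 39, -2, 43, 56, 42, -29]
  [-1, -6, 25, -8] -> [1, 6, -25, 8] -> [-7, -2, -33, 0] -> [7, 2, 33, 0] -> [0, 33, 2, 7]
  [-45, -40, 41, -20, 15] -> [45, 40, -41, 20, -15] -> [37, 32, -49, 12, -23] -> [-37, -32, 49, -12, 23] -> [23, -12, 49, -32, -37]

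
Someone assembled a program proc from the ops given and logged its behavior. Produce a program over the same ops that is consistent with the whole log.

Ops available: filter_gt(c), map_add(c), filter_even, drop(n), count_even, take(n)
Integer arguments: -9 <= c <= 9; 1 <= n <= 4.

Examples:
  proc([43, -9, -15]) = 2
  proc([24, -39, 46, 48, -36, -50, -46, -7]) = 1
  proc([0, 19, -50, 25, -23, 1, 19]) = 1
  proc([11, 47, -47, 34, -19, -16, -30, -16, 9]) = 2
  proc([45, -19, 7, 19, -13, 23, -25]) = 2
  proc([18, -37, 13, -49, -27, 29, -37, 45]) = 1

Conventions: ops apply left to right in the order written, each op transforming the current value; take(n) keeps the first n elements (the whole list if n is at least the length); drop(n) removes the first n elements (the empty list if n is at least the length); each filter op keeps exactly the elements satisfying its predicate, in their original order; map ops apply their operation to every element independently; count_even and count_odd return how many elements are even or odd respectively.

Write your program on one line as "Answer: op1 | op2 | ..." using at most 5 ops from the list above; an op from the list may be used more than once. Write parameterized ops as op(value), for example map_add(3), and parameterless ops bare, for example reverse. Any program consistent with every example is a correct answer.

take(2) | map_add(-9) | map_add(-8) | count_even

Check, running the answer program on each example:
  [43, -9, -15] -> [43, -9] -> [34, -18] -> [26, -26] -> 2
  [24, -39, 46, 48, -36, -50, -46, -7] -> [24, -39] -> [15, -48] -> [7, -56] -> 1
  [0, 19, -50, 25, -23, 1, 19] -> [0, 19] -> [-9, 10] -> [-17, 2] -> 1
  [11, 47, -47, 34, -19, -16, -30, -16, 9] -> [11, 47] -> [2, 38] -> [-6, 30] -> 2
  [45, -19, 7, 19, -13, 23, -25] -> [45, -19] -> [36, -28] -> [28, -36] -> 2
  [18, -37, 13, -49, -27, 29, -37, 45] -> [18, -37] -> [9, -46] -> [1, -54] -> 1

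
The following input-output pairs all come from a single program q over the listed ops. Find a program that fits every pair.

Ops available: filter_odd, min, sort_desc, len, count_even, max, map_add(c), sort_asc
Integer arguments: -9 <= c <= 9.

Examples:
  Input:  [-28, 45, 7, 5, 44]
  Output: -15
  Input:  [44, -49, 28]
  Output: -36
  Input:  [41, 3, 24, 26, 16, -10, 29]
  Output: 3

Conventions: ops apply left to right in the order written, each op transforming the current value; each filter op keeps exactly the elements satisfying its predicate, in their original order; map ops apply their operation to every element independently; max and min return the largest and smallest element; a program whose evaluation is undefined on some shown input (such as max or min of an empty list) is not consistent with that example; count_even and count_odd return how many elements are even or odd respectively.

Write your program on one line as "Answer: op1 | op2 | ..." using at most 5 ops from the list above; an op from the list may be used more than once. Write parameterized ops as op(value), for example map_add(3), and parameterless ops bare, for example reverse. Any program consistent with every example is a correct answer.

sort_asc | map_add(6) | map_add(7) | min

Check, running the answer program on each example:
  [-28, 45, 7, 5, 44] -> [-28, 5, 7, 44, 45] -> [-22, 11, 13, 50, 51] -> [-15, 18, 20, 57, 58] -> -15
  [44, -49, 28] -> [-49, 28, 44] -> [-43, 34, 50] -> [-36, 41, 57] -> -36
  [41, 3, 24, 26, 16, -10, 29] -> [-10, 3, 16, 24, 26, 29, 41] -> [-4, 9, 22, 30, 32, 35, 47] -> [3, 16, 29, 37, 39, 42, 54] -> 3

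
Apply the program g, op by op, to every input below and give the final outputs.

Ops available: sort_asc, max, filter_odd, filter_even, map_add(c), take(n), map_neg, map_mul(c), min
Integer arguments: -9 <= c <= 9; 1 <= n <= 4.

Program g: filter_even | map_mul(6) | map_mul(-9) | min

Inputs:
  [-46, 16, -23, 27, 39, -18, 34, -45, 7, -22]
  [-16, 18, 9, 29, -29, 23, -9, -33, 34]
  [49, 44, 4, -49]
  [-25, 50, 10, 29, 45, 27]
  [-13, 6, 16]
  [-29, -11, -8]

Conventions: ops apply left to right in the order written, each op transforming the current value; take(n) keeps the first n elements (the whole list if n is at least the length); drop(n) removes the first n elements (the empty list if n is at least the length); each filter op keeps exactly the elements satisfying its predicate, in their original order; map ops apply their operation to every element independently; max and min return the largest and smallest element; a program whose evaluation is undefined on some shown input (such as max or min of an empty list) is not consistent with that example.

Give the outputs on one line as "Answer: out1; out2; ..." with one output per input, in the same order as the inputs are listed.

-1836; -1836; -2376; -2700; -864; 432

Execution, op by op:
  [-46, 16, -23, 27, 39, -18, 34, -45, 7, -22] -> [-46, 16, -18, 34, -22] -> [-276, 96, -108, 204, -132] -> [2484, -864, 972, -1836, 1188] -> -1836
  [-16, 18, 9, 29, -29, 23, -9, -33, 34] -> [-16, 18, 34] -> [-96, 108, 204] -> [864, -972, -1836] -> -1836
  [49, 44, 4, -49] -> [44, 4] -> [264, 24] -> [-2376, -216] -> -2376
  [-25, 50, 10, 29, 45, 27] -> [50, 10] -> [300, 60] -> [-2700, -540] -> -2700
  [-13, 6, 16] -> [6, 16] -> [36, 96] -> [-324, -864] -> -864
  [-29, -11, -8] -> [-8] -> [-48] -> [432] -> 432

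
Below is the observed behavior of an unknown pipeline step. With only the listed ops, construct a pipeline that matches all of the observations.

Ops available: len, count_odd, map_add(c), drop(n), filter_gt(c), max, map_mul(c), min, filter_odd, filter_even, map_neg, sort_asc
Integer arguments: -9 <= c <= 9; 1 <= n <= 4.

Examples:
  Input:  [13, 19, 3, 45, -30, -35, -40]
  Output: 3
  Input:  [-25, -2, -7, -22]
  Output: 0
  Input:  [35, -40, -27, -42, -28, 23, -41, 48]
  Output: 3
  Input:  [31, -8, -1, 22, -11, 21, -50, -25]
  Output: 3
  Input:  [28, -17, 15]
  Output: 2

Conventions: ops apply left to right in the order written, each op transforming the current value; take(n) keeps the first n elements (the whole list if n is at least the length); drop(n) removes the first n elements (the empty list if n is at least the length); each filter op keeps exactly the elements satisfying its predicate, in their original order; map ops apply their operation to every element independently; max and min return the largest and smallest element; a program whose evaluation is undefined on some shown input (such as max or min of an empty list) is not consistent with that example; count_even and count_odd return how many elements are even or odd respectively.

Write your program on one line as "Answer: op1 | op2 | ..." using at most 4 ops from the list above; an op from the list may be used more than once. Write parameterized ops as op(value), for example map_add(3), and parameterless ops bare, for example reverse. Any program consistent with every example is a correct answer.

filter_gt(7) | sort_asc | map_mul(2) | len

Check, running the answer program on each example:
  [13, 19, 3, 45, -30, -35, -40] -> [13, 19, 45] -> [13, 19, 45] -> [26, 38, 90] -> 3
  [-25, -2, -7, -22] -> [] -> [] -> [] -> 0
  [35, -40, -27, -42, -28, 23, -41, 48] -> [35, 23, 48] -> [23, 35, 48] -> [46, 70, 96] -> 3
  [31, -8, -1, 22, -11, 21, -50, -25] -> [31, 22, 21] -> [21, 22, 31] -> [42, 44, 62] -> 3
  [28, -17, 15] -> [28, 15] -> [15, 28] -> [30, 56] -> 2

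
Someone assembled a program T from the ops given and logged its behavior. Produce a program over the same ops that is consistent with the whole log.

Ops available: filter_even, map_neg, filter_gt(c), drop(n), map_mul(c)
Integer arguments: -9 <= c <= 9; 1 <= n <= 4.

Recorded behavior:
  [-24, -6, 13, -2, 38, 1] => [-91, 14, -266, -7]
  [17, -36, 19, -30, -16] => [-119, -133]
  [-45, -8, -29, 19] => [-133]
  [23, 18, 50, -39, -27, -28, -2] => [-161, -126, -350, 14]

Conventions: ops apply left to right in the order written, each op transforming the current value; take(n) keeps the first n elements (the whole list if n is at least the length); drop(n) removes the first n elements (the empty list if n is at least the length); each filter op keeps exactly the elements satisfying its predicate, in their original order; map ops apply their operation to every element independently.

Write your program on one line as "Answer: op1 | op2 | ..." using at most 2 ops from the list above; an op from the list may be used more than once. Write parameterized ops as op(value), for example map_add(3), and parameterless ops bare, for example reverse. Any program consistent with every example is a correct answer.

filter_gt(-6) | map_mul(-7)

Check, running the answer program on each example:
  [-24, -6, 13, -2, 38, 1] -> [13, -2, 38, 1] -> [-91, 14, -266, -7]
  [17, -36, 19, -30, -16] -> [17, 19] -> [-119, -133]
  [-45, -8, -29, 19] -> [19] -> [-133]
  [23, 18, 50, -39, -27, -28, -2] -> [23, 18, 50, -2] -> [-161, -126, -350, 14]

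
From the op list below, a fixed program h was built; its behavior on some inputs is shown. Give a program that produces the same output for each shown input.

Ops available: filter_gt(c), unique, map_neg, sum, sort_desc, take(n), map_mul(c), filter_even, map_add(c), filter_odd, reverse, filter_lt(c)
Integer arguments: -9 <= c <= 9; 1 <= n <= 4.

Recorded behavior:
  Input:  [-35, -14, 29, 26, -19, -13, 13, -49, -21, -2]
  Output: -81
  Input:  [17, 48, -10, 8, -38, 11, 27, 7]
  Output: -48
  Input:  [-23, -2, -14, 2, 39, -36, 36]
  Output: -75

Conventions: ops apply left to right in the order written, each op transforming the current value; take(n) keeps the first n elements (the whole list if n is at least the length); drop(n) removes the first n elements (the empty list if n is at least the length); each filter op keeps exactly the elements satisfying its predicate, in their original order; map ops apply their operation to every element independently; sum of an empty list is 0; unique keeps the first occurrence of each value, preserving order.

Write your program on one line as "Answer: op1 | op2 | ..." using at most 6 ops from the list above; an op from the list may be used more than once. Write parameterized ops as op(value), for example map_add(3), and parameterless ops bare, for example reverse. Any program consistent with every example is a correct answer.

filter_lt(2) | take(4) | reverse | sort_desc | sum

Check, running the answer program on each example:
  [-35, -14, 29, 26, -19, -13, 13, -49, -21, -2] -> [-35, -14, -19, -13, -49, -21, -2] -> [-35, -14, -19, -13] -> [-13, -19, -14, -35] -> [-13, -14, -19, -35] -> -81
  [17, 48, -10, 8, -38, 11, 27, 7] -> [-10, -38] -> [-10, -38] -> [-38, -10] -> [-10, -38] -> -48
  [-23, -2, -14, 2, 39, -36, 36] -> [-23, -2, -14, -36] -> [-23, -2, -14, -36] -> [-36, -14, -2, -23] -> [-2, -14, -23, -36] -> -75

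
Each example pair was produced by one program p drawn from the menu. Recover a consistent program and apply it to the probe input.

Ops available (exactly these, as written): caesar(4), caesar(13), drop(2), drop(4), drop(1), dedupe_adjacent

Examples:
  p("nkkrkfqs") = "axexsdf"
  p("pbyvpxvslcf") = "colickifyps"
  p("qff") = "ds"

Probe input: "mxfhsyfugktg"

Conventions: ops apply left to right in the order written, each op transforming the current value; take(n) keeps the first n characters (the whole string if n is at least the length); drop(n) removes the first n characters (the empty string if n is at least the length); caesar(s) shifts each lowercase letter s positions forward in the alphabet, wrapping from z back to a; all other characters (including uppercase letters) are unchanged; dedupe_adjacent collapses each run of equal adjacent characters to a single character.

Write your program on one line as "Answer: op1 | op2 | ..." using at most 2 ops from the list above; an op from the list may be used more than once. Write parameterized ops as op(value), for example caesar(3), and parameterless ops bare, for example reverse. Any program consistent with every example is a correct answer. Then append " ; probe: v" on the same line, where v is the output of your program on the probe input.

dedupe_adjacent | caesar(13) ; probe: "zksuflshtxgt"

Check, running the answer program on each example:
  "nkkrkfqs" -> "nkrkfqs" -> "axexsdf"
  "pbyvpxvslcf" -> "pbyvpxvslcf" -> "colickifyps"
  "qff" -> "qf" -> "ds"
  probe: "mxfhsyfugktg" -> "mxfhsyfugktg" -> "zksuflshtxgt"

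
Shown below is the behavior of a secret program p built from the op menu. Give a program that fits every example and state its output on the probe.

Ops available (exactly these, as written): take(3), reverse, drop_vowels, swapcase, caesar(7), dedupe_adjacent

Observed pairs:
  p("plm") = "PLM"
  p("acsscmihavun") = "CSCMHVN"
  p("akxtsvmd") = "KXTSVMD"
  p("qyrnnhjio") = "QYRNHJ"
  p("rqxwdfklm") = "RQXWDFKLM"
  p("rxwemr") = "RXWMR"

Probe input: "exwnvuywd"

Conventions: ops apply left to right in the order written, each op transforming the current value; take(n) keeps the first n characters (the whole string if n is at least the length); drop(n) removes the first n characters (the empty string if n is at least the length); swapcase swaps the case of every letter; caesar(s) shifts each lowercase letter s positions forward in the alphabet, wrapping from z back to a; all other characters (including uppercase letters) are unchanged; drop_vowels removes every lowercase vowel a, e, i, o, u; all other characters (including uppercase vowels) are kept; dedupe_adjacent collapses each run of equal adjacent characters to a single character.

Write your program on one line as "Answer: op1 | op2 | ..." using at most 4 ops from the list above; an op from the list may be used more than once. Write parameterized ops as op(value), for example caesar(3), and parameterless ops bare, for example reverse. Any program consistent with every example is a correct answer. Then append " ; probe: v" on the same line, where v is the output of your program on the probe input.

dedupe_adjacent | drop_vowels | swapcase ; probe: "XWNVYWD"

Check, running the answer program on each example:
  "plm" -> "plm" -> "plm" -> "PLM"
  "acsscmihavun" -> "acscmihavun" -> "cscmhvn" -> "CSCMHVN"
  "akxtsvmd" -> "akxtsvmd" -> "kxtsvmd" -> "KXTSVMD"
  "qyrnnhjio" -> "qyrnhjio" -> "qyrnhj" -> "QYRNHJ"
  "rqxwdfklm" -> "rqxwdfklm" -> "rqxwdfklm" -> "RQXWDFKLM"
  "rxwemr" -> "rxwemr" -> "rxwmr" -> "RXWMR"
  probe: "exwnvuywd" -> "exwnvuywd" -> "xwnvywd" -> "XWNVYWD"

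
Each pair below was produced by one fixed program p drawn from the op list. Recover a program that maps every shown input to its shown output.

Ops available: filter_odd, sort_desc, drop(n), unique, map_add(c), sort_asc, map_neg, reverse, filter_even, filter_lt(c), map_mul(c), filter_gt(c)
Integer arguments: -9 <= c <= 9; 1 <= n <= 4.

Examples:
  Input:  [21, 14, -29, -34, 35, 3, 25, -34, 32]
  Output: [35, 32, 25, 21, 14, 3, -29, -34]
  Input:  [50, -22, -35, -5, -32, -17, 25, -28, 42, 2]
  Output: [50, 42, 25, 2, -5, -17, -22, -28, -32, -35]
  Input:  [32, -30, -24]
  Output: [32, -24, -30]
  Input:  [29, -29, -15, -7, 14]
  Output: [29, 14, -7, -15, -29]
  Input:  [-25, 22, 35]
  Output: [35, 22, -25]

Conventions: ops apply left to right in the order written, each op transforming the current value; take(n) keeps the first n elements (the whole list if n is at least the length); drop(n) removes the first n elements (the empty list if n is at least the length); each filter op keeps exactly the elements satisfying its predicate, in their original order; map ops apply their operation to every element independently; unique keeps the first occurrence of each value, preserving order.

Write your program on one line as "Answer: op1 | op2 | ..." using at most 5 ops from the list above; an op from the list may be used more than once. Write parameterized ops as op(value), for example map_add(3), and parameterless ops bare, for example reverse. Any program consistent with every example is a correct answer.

reverse | sort_asc | unique | sort_desc

Check, running the answer program on each example:
  [21, 14, -29, -34, 35, 3, 25, -34, 32] -> [32, -34, 25, 3, 35, -34, -29, 14, 21] -> [-34, -34, -29, 3, 14, 21, 25, 32, 35] -> [-34, -29, 3, 14, 21, 25, 32, 35] -> [35, 32, 25, 21, 14, 3, -29, -34]
  [50, -22, -35, -5, -32, -17, 25, -28, 42, 2] -> [2, 42, -28, 25, -17, -32, -5, -35, -22, 50] -> [-35, -32, -28, -22, -17, -5, 2, 25, 42, 50] -> [-35, -32, -28, -22, -17, -5, 2, 25, 42, 50] -> [50, 42, 25, 2, -5, -17, -22, -28, -32, -35]
  [32, -30, -24] -> [-24, -30, 32] -> [-30, -24, 32] -> [-30, -24, 32] -> [32, -24, -30]
  [29, -29, -15, -7, 14] -> [14, -7, -15, -29, 29] -> [-29, -15, -7, 14, 29] -> [-29, -15, -7, 14, 29] -> [29, 14, -7, -15, -29]
  [-25, 22, 35] -> [35, 22, -25] -> [-25, 22, 35] -> [-25, 22, 35] -> [35, 22, -25]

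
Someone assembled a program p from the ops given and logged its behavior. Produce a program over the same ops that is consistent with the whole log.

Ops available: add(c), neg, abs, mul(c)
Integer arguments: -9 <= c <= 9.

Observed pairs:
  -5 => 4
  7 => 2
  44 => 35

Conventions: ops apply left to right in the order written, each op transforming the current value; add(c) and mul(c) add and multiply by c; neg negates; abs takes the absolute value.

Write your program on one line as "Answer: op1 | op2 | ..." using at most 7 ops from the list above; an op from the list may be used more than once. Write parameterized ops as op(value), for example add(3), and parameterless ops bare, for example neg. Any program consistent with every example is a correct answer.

abs | add(-5) | add(1) | add(-5) | neg | abs

Check, running the answer program on each example:
  -5 -> 5 -> 0 -> 1 -> -4 -> 4 -> 4
  7 -> 7 -> 2 -> 3 -> -2 -> 2 -> 2
  44 -> 44 -> 39 -> 40 -> 35 -> -35 -> 35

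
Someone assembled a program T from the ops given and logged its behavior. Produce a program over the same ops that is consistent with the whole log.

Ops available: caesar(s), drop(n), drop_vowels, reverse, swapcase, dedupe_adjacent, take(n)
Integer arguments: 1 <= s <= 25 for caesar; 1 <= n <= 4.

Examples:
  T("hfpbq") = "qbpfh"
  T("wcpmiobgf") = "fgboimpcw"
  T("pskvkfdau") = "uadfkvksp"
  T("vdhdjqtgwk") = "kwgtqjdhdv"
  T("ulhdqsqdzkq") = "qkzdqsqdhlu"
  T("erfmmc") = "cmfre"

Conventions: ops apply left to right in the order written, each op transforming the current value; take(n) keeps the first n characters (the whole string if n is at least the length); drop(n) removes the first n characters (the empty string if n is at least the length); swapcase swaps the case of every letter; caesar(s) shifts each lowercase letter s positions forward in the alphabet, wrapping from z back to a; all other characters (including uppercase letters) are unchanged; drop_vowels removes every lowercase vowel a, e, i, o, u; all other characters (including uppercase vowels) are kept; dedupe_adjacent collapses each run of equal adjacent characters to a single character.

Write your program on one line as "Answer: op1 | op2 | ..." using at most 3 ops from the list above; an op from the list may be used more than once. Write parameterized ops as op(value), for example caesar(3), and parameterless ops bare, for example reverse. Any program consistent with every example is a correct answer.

reverse | dedupe_adjacent

Check, running the answer program on each example:
  "hfpbq" -> "qbpfh" -> "qbpfh"
  "wcpmiobgf" -> "fgboimpcw" -> "fgboimpcw"
  "pskvkfdau" -> "uadfkvksp" -> "uadfkvksp"
  "vdhdjqtgwk" -> "kwgtqjdhdv" -> "kwgtqjdhdv"
  "ulhdqsqdzkq" -> "qkzdqsqdhlu" -> "qkzdqsqdhlu"
  "erfmmc" -> "cmmfre" -> "cmfre"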